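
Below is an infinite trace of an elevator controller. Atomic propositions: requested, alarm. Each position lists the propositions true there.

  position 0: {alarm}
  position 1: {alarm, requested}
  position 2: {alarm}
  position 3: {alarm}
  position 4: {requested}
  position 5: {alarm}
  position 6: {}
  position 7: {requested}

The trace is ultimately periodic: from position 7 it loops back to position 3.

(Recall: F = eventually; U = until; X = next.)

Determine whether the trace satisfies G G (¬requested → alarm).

Violated

G (¬requested → alarm) must hold at every position from 0 onward. It fails at position 0, so G G (¬requested → alarm) is false.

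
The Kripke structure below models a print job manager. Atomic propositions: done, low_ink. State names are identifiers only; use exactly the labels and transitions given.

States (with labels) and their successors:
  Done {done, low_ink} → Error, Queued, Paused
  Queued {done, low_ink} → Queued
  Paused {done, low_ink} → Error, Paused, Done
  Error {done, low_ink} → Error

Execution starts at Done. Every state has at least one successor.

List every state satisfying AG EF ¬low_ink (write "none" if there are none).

none

States satisfying EF ¬low_ink: ∅.
States satisfying AG EF ¬low_ink: ∅.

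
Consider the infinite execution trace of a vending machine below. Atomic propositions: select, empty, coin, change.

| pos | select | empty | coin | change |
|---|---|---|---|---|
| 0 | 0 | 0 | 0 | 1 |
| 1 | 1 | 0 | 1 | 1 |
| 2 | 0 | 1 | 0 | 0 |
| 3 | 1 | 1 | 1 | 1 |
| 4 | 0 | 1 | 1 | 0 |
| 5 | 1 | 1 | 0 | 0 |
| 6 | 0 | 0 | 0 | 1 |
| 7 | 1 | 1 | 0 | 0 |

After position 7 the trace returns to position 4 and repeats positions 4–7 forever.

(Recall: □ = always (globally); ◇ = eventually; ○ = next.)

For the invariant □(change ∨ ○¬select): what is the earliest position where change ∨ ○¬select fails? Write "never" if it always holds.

2

Check change ∨ ○¬select at each position in order: 0 ✓, 1 ✓.
At position 2 the labels are {empty} and the next position 3 has {change, coin, empty, select}, so change ∨ ○¬select is false there. This is the first violation.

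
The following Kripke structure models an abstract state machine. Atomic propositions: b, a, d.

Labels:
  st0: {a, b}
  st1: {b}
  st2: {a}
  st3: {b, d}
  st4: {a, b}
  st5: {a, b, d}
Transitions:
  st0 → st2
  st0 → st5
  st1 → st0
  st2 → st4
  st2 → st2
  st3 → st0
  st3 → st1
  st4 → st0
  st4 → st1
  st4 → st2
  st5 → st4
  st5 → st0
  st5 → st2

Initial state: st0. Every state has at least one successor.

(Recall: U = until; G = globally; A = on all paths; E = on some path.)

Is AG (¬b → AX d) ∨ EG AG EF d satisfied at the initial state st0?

Holds

States satisfying ¬b → AX d: {st0, st1, st3, st4, st5}.
States satisfying AG (¬b → AX d): ∅.
States satisfying AG EF d: {st0, st1, st2, st3, st4, st5}.
States satisfying EG AG EF d: {st0, st1, st2, st3, st4, st5}.
States satisfying AG (¬b → AX d) ∨ EG AG EF d: {st0, st1, st2, st3, st4, st5}.
st0 ∈ Sat(AG (¬b → AX d) ∨ EG AG EF d).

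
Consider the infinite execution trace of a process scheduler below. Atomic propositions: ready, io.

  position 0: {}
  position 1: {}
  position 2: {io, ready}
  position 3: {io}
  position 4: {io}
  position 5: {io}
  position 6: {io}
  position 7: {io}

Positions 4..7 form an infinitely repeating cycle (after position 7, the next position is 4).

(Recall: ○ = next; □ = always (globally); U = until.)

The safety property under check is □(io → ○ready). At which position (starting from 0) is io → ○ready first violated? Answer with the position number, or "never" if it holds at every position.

Check io → ○ready at each position in order: 0 ✓, 1 ✓.
At position 2 the labels are {io, ready} and the next position 3 has {io}, so io → ○ready is false there. This is the first violation.

2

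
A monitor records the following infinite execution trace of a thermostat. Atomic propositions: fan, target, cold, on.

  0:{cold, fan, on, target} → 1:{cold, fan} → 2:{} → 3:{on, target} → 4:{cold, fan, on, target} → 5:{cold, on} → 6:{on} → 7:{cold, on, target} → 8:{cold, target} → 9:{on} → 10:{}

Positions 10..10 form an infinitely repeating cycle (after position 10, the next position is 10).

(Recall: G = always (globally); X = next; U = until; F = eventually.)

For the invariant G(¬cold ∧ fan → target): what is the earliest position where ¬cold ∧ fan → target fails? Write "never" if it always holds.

never

¬cold ∧ fan → target holds at every position 0..10, and those are all the positions the trace ever visits, so the invariant G(¬cold ∧ fan → target) is never violated.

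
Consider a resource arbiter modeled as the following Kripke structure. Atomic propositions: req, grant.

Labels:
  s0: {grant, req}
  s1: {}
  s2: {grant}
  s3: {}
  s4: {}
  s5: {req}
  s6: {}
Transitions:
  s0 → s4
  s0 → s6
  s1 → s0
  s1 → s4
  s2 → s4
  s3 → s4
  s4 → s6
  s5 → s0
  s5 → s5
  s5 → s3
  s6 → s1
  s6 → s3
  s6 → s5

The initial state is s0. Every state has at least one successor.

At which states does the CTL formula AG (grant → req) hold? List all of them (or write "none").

{s0, s1, s3, s4, s5, s6}

States satisfying grant → req: {s0, s1, s3, s4, s5, s6}.
States satisfying AG (grant → req): {s0, s1, s3, s4, s5, s6}.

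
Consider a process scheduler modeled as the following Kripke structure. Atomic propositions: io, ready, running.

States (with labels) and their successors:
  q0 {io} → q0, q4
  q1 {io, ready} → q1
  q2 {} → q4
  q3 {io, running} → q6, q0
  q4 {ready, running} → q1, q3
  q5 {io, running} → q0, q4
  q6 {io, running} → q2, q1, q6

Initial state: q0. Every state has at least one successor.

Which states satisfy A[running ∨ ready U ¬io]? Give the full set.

{q2, q4}

States satisfying running ∨ ready: {q1, q3, q4, q5, q6}.
States satisfying ¬io: {q2, q4}.
States satisfying A[running ∨ ready U ¬io]: {q2, q4}.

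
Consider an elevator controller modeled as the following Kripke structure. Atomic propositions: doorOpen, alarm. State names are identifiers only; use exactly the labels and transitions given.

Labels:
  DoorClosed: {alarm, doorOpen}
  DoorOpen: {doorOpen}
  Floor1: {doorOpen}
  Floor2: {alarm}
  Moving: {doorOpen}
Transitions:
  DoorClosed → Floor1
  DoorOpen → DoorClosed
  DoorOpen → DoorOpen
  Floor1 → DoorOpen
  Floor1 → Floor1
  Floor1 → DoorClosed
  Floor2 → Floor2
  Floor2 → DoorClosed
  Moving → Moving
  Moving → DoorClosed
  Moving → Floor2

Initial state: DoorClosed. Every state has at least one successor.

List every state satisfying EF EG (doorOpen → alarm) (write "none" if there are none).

States satisfying EG (doorOpen → alarm): {Floor2}.
States satisfying EF EG (doorOpen → alarm): {Floor2, Moving}.

{Floor2, Moving}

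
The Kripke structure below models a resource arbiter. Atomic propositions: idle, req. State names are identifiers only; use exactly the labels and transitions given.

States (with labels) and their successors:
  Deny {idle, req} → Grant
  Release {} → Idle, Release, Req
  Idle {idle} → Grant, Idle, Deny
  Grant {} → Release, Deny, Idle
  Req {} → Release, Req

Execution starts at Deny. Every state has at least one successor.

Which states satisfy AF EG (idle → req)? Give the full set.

States satisfying EG (idle → req): {Deny, Release, Grant, Req}.
States satisfying AF EG (idle → req): {Deny, Release, Grant, Req}.

{Deny, Release, Grant, Req}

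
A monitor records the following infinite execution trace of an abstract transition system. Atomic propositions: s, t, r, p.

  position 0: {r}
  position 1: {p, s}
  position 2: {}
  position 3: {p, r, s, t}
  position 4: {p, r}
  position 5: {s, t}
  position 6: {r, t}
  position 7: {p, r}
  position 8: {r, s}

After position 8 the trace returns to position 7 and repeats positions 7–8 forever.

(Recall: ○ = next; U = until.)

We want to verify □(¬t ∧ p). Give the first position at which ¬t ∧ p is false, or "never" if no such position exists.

At position 0 the labels are {r}, so ¬t ∧ p is false there. This is the first violation.

0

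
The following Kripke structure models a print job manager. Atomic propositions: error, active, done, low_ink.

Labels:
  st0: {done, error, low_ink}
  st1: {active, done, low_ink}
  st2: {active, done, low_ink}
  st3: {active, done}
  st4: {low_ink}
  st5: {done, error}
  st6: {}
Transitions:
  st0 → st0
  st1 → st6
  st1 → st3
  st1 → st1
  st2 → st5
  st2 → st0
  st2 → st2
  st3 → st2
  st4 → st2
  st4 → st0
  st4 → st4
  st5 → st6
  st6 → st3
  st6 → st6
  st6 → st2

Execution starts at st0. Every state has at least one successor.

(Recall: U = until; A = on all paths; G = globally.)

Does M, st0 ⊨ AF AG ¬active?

States satisfying AG ¬active: {st0}.
States satisfying AF AG ¬active: {st0}.
st0 ∈ Sat(AF AG ¬active).

Holds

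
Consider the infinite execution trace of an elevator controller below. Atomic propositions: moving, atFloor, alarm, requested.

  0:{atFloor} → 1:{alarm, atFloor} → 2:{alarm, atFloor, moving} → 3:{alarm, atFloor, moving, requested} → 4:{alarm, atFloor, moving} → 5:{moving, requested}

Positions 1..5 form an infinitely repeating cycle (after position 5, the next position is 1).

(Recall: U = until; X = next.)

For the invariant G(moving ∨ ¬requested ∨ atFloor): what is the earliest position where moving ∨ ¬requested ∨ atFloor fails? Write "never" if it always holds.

moving ∨ ¬requested ∨ atFloor holds at every position 0..5, and those are all the positions the trace ever visits, so the invariant G(moving ∨ ¬requested ∨ atFloor) is never violated.

never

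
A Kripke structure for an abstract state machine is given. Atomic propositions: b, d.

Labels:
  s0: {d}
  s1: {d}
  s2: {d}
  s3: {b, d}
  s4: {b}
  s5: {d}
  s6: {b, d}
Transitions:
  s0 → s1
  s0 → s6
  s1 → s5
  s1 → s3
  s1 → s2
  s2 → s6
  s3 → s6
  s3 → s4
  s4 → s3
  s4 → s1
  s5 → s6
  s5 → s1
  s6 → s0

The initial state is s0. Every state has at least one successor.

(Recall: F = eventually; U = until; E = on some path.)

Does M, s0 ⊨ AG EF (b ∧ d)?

States satisfying EF (b ∧ d): {s0, s1, s2, s3, s4, s5, s6}.
States satisfying AG EF (b ∧ d): {s0, s1, s2, s3, s4, s5, s6}.
Every state reachable from s0 satisfies EF (b ∧ d).
s0 ∈ Sat(AG EF (b ∧ d)).

Holds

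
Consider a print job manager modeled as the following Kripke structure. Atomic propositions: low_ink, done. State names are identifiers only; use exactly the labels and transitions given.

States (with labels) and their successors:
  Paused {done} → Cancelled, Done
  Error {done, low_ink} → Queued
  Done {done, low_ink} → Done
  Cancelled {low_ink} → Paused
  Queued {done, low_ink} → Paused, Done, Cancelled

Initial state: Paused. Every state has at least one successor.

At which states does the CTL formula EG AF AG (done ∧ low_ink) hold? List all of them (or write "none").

States satisfying AF AG (done ∧ low_ink): {Done}.
States satisfying EG AF AG (done ∧ low_ink): {Done}.

{Done}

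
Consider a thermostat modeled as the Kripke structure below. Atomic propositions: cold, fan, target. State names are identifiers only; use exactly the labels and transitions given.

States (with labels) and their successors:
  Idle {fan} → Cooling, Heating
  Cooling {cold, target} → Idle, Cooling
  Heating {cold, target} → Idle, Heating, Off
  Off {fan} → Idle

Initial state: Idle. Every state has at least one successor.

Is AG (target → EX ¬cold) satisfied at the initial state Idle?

Yes

States satisfying target → EX ¬cold: {Idle, Cooling, Heating, Off}.
States satisfying AG (target → EX ¬cold): {Idle, Cooling, Heating, Off}.
Every state reachable from Idle satisfies target → EX ¬cold.
Idle ∈ Sat(AG (target → EX ¬cold)).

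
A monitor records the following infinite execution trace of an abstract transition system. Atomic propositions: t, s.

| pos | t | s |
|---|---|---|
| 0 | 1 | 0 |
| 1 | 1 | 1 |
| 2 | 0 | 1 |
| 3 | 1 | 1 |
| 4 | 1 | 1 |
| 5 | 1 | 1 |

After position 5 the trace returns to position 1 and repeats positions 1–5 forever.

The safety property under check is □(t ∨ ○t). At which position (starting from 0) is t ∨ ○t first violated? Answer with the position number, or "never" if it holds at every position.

never

t ∨ ○t holds at every position 0..5, and those are all the positions the trace ever visits, so the invariant □(t ∨ ○t) is never violated.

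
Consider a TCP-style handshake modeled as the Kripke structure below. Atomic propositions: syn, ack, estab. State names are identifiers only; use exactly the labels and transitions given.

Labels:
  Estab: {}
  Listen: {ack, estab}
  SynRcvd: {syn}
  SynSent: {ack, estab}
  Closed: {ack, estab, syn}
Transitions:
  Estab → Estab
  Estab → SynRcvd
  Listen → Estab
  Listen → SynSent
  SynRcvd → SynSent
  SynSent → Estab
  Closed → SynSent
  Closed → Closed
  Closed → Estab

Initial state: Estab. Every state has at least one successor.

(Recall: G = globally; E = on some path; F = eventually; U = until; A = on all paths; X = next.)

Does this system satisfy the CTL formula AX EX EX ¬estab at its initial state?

Yes

States satisfying EX EX ¬estab: {Estab, Listen, SynRcvd, SynSent, Closed}.
States satisfying AX EX EX ¬estab: {Estab, Listen, SynRcvd, SynSent, Closed}.
Estab ∈ Sat(AX EX EX ¬estab).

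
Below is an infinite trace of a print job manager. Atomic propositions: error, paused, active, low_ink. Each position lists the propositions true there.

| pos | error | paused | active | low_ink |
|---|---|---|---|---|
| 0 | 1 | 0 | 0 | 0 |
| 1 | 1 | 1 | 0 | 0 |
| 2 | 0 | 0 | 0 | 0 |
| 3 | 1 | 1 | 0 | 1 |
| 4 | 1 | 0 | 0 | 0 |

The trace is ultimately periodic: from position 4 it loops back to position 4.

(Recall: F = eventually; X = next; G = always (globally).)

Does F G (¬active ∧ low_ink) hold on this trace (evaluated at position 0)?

Does not hold

G (¬active ∧ low_ink) is false at every position 0..4, so it never becomes true and F G (¬active ∧ low_ink) fails.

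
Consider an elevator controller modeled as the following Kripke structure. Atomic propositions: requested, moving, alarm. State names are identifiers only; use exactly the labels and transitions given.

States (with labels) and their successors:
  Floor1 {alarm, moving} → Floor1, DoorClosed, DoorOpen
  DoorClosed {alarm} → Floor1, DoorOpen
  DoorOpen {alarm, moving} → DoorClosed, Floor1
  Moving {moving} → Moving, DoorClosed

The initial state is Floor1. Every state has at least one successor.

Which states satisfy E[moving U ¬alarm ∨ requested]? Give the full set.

States satisfying moving: {Floor1, DoorOpen, Moving}.
States satisfying ¬alarm ∨ requested: {Moving}.
States satisfying E[moving U ¬alarm ∨ requested]: {Moving}.

{Moving}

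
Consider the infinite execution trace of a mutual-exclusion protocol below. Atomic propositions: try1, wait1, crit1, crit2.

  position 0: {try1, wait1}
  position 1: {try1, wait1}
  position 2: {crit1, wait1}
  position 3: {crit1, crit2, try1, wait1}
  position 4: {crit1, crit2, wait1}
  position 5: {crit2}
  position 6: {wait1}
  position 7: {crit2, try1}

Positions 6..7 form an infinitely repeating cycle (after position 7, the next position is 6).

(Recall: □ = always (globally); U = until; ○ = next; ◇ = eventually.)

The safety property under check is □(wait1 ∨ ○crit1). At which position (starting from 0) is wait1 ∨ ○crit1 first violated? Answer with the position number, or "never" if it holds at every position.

Check wait1 ∨ ○crit1 at each position in order: 0 ✓, 1 ✓, 2 ✓, 3 ✓, 4 ✓.
At position 5 the labels are {crit2} and the next position 6 has {wait1}, so wait1 ∨ ○crit1 is false there. This is the first violation.

5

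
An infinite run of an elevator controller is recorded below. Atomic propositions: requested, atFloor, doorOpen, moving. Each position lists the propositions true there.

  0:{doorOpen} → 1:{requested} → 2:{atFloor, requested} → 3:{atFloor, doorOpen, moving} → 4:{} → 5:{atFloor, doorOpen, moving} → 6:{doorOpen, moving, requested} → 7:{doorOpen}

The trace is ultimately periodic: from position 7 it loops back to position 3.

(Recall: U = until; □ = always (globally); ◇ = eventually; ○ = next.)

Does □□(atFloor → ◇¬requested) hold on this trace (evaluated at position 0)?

□(atFloor → ◇¬requested) holds at every position 0..7, and those are all positions ever visited, so □□(atFloor → ◇¬requested) holds.

Satisfied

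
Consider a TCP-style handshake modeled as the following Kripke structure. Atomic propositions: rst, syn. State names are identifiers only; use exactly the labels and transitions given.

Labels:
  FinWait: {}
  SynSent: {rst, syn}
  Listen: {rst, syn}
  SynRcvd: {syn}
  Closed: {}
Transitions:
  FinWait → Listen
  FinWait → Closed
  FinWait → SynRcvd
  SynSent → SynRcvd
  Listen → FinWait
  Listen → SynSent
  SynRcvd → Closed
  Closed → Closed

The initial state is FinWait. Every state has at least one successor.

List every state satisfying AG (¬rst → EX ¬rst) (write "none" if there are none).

States satisfying ¬rst → EX ¬rst: {FinWait, SynSent, Listen, SynRcvd, Closed}.
States satisfying AG (¬rst → EX ¬rst): {FinWait, SynSent, Listen, SynRcvd, Closed}.

{FinWait, SynSent, Listen, SynRcvd, Closed}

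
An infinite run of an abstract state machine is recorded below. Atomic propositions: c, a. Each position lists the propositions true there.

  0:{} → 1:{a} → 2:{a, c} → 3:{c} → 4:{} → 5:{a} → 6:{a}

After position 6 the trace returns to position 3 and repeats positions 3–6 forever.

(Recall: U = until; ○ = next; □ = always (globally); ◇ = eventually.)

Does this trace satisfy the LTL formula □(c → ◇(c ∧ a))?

Does not hold

c → ◇(c ∧ a) must hold at every position from 0 onward. It fails at position 3, so □(c → ◇(c ∧ a)) is false.
Positions where c holds: 2, 3.
Check ◇(c ∧ a) at each: 2→ok, 3→fails.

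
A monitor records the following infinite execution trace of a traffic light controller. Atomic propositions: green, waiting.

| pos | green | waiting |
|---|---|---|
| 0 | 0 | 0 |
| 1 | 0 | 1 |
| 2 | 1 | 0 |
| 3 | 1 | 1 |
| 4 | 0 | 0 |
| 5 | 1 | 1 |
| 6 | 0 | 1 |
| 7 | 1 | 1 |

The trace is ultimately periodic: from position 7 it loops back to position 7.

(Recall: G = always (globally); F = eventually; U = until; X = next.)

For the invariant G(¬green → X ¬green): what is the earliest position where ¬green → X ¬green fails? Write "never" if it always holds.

1

Check ¬green → X ¬green at each position in order: 0 ✓.
At position 1 the labels are {waiting} and the next position 2 has {green}, so ¬green → X ¬green is false there. This is the first violation.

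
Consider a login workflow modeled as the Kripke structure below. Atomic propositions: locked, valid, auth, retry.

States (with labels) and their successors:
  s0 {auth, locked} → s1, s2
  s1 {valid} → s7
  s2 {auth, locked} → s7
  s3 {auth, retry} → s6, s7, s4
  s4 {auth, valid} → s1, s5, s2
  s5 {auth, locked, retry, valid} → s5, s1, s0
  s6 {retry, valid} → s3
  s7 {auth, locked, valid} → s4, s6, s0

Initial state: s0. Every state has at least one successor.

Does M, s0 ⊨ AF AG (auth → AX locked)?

Does not hold

States satisfying AG (auth → AX locked): ∅.
States satisfying AF AG (auth → AX locked): ∅.
There is a path from s0 along which AG (auth → AX locked) never holds.
s0 ∉ Sat(AF AG (auth → AX locked)).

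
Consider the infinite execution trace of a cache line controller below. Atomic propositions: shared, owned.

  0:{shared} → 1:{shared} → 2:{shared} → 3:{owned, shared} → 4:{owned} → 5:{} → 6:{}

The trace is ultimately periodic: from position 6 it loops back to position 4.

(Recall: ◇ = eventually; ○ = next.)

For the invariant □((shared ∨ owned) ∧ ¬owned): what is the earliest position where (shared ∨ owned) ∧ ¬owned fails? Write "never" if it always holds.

Check (shared ∨ owned) ∧ ¬owned at each position in order: 0 ✓, 1 ✓, 2 ✓.
At position 3 the labels are {owned, shared}, so (shared ∨ owned) ∧ ¬owned is false there. This is the first violation.

3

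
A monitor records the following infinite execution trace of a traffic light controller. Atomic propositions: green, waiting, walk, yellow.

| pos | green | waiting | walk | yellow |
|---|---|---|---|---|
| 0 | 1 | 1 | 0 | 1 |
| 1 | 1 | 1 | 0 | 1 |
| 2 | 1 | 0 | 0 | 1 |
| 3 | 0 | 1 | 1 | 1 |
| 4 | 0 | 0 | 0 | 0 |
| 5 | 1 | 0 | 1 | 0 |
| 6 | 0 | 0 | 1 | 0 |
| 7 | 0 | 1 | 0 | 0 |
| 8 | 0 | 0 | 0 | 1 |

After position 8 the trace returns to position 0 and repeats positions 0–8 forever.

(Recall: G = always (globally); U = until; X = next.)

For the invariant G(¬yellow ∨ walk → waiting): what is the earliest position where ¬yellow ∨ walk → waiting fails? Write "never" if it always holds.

4

Check ¬yellow ∨ walk → waiting at each position in order: 0 ✓, 1 ✓, 2 ✓, 3 ✓.
At position 4 the labels are {}, so ¬yellow ∨ walk → waiting is false there. This is the first violation.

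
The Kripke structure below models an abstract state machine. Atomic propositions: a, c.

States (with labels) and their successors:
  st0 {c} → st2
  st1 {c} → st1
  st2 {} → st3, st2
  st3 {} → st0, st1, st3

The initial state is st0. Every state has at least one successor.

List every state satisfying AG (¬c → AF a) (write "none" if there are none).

States satisfying ¬c → AF a: {st0, st1}.
States satisfying AG (¬c → AF a): {st1}.

{st1}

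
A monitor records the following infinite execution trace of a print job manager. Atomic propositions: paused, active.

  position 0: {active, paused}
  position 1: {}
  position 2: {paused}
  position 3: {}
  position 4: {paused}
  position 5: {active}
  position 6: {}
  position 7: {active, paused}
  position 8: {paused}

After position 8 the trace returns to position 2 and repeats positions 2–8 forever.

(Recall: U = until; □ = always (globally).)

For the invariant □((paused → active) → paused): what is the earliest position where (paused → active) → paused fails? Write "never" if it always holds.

1

Check (paused → active) → paused at each position in order: 0 ✓.
At position 1 the labels are {}, so (paused → active) → paused is false there. This is the first violation.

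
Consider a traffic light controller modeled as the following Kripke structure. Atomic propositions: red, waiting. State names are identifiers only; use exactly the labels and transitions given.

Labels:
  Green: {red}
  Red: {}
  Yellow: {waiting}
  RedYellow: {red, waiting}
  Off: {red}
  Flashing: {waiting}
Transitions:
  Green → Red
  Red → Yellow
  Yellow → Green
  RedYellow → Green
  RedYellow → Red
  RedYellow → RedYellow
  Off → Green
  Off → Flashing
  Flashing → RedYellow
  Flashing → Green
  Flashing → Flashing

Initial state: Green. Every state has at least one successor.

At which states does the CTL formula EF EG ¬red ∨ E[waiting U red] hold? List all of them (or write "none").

States satisfying EG ¬red: {Flashing}.
States satisfying EF EG ¬red: {Off, Flashing}.
States satisfying waiting: {Yellow, RedYellow, Flashing}.
States satisfying red: {Green, RedYellow, Off}.
States satisfying E[waiting U red]: {Green, Yellow, RedYellow, Off, Flashing}.
States satisfying EF EG ¬red ∨ E[waiting U red]: {Green, Yellow, RedYellow, Off, Flashing}.

{Green, Yellow, RedYellow, Off, Flashing}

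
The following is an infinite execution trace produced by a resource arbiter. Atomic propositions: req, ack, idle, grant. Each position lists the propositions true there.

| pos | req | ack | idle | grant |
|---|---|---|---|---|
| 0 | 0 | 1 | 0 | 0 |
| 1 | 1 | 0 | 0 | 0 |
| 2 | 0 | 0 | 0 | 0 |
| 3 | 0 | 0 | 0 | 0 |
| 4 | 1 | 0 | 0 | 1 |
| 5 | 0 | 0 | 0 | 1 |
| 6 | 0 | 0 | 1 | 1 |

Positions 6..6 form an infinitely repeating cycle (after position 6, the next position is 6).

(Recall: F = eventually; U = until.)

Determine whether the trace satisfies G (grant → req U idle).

No

grant → req U idle must hold at every position from 0 onward. It fails at position 4, so G (grant → req U idle) is false.
Positions where grant holds: 4, 5, 6.
Check req U idle at each: 4→fails, 5→fails, 6→ok.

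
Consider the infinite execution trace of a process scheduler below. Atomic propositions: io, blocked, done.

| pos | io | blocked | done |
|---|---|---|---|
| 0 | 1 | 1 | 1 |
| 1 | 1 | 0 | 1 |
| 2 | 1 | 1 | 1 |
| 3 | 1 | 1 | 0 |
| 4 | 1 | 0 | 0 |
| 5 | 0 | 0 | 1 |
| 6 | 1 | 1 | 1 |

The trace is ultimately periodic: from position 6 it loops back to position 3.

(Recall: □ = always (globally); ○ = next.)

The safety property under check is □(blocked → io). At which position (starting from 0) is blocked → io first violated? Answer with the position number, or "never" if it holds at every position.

never

blocked → io holds at every position 0..6, and those are all the positions the trace ever visits, so the invariant □(blocked → io) is never violated.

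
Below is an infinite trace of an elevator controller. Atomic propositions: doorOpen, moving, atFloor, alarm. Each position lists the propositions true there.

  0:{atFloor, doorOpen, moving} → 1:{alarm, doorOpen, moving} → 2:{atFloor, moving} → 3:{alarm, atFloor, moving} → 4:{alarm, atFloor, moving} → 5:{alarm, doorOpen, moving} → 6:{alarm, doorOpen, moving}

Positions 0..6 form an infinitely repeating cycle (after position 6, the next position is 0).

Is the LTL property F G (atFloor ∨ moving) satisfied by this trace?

Yes

G (atFloor ∨ moving) holds at position 0, which is reachable from 0, so F G (atFloor ∨ moving) holds.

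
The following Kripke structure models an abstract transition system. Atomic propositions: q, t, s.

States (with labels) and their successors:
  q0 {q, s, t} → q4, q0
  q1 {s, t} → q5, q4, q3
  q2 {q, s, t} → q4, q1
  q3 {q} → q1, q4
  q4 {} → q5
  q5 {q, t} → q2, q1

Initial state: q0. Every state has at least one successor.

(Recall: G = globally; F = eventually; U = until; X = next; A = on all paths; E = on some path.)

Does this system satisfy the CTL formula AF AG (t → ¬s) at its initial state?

States satisfying AG (t → ¬s): ∅.
States satisfying AF AG (t → ¬s): ∅.
There is a path from q0 along which AG (t → ¬s) never holds.
q0 ∉ Sat(AF AG (t → ¬s)).

Violated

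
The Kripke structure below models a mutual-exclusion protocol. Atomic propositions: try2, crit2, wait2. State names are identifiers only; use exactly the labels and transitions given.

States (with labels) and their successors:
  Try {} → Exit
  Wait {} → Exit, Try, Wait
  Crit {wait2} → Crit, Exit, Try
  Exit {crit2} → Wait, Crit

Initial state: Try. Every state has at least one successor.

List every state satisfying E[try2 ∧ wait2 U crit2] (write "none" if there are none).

{Exit}

States satisfying try2 ∧ wait2: ∅.
States satisfying crit2: {Exit}.
States satisfying E[try2 ∧ wait2 U crit2]: {Exit}.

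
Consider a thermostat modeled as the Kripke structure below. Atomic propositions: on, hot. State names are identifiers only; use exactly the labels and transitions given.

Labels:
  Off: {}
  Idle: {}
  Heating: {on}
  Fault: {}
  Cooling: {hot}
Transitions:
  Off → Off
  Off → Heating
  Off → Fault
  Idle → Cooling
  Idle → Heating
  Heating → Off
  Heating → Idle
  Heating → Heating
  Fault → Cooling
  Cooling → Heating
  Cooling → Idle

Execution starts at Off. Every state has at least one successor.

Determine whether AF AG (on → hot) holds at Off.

Does not hold

States satisfying AG (on → hot): ∅.
States satisfying AF AG (on → hot): ∅.
There is a path from Off along which AG (on → hot) never holds.
Off ∉ Sat(AF AG (on → hot)).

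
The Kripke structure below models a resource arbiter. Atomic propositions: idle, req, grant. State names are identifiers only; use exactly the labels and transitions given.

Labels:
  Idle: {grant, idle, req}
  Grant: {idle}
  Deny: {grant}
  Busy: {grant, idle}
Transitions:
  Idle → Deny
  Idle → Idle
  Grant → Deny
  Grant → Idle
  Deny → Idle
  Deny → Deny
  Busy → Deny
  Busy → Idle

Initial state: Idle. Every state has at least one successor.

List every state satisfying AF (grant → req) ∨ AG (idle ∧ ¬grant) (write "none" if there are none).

States satisfying grant → req: {Idle, Grant}.
States satisfying AF (grant → req): {Idle, Grant}.
States satisfying idle ∧ ¬grant: {Grant}.
States satisfying AG (idle ∧ ¬grant): ∅.
States satisfying AF (grant → req) ∨ AG (idle ∧ ¬grant): {Idle, Grant}.

{Idle, Grant}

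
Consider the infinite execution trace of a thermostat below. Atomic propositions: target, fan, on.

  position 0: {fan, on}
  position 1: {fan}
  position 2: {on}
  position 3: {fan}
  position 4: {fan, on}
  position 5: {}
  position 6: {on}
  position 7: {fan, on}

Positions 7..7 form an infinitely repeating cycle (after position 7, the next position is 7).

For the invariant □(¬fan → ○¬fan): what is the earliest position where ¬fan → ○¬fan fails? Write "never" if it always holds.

Check ¬fan → ○¬fan at each position in order: 0 ✓, 1 ✓.
At position 2 the labels are {on} and the next position 3 has {fan}, so ¬fan → ○¬fan is false there. This is the first violation.

2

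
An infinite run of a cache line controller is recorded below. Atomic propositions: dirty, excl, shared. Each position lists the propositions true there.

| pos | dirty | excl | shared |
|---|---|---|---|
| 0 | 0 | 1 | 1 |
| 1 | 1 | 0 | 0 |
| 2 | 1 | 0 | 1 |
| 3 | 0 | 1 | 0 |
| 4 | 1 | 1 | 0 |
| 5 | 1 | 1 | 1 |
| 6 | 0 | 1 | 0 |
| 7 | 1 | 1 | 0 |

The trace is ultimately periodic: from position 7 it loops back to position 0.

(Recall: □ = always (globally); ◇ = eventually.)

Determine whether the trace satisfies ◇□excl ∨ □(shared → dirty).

□excl is false at every position 0..7, so it never becomes true and ◇□excl fails.
shared → dirty must hold at every position from 0 onward. It fails at position 0, so □(shared → dirty) is false.
Positions where shared holds: 0, 2, 5.
Check dirty at each: 0→fails, 2→ok, 5→ok.
At position 0: ◇□excl is false; □(shared → dirty) is false; so ◇□excl ∨ □(shared → dirty) is false.

Does not hold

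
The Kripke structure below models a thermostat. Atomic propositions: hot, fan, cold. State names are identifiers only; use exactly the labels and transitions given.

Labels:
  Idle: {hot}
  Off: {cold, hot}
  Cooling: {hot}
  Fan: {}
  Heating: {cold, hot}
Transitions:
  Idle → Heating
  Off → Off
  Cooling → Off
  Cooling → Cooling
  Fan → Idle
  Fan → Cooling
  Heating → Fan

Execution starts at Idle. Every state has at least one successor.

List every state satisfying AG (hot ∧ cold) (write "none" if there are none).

States satisfying hot ∧ cold: {Off, Heating}.
States satisfying AG (hot ∧ cold): {Off}.

{Off}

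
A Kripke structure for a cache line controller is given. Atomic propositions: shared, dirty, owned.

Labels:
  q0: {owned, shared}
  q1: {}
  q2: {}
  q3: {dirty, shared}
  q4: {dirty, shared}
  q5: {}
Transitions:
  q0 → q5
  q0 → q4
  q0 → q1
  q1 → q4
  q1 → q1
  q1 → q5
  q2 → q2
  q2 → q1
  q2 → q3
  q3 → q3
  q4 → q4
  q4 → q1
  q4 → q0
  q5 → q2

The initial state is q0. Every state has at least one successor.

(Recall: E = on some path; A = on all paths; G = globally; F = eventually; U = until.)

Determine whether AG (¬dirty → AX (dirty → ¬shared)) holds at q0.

Violated

States satisfying ¬dirty → AX (dirty → ¬shared): {q3, q4, q5}.
States satisfying AG (¬dirty → AX (dirty → ¬shared)): {q3}.
q0 is reachable from q0 and violates ¬dirty → AX (dirty → ¬shared), so AG fails at q0.
q0 ∉ Sat(AG (¬dirty → AX (dirty → ¬shared))).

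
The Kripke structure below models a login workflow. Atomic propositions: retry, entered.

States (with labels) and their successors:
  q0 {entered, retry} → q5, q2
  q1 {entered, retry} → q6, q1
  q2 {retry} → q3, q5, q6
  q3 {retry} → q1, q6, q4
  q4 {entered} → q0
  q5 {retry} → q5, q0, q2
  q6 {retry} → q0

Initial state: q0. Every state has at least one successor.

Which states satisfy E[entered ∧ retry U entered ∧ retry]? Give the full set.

States satisfying entered ∧ retry: {q0, q1}.
States satisfying E[entered ∧ retry U entered ∧ retry]: {q0, q1}.

{q0, q1}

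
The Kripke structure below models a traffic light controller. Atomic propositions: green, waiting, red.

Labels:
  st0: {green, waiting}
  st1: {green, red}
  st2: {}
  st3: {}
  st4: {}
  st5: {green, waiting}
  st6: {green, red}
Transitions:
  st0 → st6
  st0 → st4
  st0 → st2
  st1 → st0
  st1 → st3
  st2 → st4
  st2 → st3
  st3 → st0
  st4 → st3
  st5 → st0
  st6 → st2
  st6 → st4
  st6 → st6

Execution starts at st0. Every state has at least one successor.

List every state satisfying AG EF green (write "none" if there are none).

{st0, st1, st2, st3, st4, st5, st6}

States satisfying EF green: {st0, st1, st2, st3, st4, st5, st6}.
States satisfying AG EF green: {st0, st1, st2, st3, st4, st5, st6}.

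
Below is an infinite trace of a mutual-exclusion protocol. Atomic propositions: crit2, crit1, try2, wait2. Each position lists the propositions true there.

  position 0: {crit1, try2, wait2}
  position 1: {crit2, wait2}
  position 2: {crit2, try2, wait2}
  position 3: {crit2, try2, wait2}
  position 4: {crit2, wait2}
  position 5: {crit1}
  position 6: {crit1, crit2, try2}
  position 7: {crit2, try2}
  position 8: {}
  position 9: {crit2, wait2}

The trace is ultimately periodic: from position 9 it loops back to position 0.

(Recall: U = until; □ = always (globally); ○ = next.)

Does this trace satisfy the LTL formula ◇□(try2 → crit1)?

□(try2 → crit1) is false at every position 0..9, so it never becomes true and ◇□(try2 → crit1) fails.

No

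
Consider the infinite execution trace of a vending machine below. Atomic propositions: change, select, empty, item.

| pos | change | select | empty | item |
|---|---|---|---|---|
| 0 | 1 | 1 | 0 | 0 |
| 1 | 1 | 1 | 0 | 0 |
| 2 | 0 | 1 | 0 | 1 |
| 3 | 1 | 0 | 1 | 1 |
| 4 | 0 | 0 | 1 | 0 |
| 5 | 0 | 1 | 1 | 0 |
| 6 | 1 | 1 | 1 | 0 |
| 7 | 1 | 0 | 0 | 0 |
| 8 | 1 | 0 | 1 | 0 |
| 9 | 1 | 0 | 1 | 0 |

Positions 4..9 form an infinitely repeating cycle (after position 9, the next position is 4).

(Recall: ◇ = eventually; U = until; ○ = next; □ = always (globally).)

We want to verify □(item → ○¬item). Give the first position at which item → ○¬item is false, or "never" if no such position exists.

2

Check item → ○¬item at each position in order: 0 ✓, 1 ✓.
At position 2 the labels are {item, select} and the next position 3 has {change, empty, item}, so item → ○¬item is false there. This is the first violation.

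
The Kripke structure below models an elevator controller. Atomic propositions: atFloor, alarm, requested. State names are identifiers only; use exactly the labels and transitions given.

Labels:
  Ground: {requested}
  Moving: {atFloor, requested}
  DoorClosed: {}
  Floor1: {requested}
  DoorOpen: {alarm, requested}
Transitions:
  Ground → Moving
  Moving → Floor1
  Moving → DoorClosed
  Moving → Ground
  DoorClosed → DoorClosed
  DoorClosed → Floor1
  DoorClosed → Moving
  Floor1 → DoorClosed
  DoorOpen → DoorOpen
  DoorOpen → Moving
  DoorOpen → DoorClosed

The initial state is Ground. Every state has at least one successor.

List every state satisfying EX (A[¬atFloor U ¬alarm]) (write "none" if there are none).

States satisfying A[¬atFloor U ¬alarm]: {Ground, Moving, DoorClosed, Floor1}.
States satisfying EX (A[¬atFloor U ¬alarm]): {Ground, Moving, DoorClosed, Floor1, DoorOpen}.

{Ground, Moving, DoorClosed, Floor1, DoorOpen}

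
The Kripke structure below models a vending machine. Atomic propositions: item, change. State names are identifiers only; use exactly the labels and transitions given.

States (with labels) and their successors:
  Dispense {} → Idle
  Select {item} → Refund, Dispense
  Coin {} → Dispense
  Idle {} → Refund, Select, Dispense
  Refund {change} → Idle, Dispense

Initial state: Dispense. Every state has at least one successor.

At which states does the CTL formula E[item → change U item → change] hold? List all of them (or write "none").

States satisfying item → change: {Dispense, Coin, Idle, Refund}.
States satisfying E[item → change U item → change]: {Dispense, Coin, Idle, Refund}.

{Dispense, Coin, Idle, Refund}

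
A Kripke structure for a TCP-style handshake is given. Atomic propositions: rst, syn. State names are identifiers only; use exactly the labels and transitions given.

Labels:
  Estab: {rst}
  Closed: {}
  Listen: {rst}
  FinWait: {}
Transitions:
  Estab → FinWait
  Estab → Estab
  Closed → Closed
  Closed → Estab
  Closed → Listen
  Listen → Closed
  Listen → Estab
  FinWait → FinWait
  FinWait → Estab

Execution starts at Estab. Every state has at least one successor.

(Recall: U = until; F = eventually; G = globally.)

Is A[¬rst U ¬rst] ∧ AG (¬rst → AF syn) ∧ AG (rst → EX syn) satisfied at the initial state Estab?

Does not hold

States satisfying ¬rst: {Closed, FinWait}.
States satisfying A[¬rst U ¬rst]: {Closed, FinWait}.
States satisfying ¬rst → AF syn: {Estab, Listen}.
States satisfying AG (¬rst → AF syn): ∅.
States satisfying A[¬rst U ¬rst] ∧ AG (¬rst → AF syn): ∅.
States satisfying rst → EX syn: {Closed, FinWait}.
States satisfying AG (rst → EX syn): ∅.
States satisfying A[¬rst U ¬rst] ∧ AG (¬rst → AF syn) ∧ AG (rst → EX syn): ∅.
Estab ∉ Sat(A[¬rst U ¬rst] ∧ AG (¬rst → AF syn) ∧ AG (rst → EX syn)).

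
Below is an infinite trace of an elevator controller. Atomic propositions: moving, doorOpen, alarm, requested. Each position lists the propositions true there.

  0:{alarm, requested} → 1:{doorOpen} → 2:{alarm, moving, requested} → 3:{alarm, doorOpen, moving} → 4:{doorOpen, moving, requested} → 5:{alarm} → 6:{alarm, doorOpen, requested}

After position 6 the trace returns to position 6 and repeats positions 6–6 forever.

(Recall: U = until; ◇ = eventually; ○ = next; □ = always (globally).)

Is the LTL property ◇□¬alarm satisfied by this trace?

No

□¬alarm is false at every position 0..6, so it never becomes true and ◇□¬alarm fails.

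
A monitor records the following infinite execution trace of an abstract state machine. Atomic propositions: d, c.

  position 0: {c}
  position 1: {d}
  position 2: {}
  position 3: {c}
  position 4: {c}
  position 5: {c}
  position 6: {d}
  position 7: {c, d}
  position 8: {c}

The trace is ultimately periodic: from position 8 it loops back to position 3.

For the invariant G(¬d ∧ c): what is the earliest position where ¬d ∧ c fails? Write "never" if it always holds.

Check ¬d ∧ c at each position in order: 0 ✓.
At position 1 the labels are {d}, so ¬d ∧ c is false there. This is the first violation.

1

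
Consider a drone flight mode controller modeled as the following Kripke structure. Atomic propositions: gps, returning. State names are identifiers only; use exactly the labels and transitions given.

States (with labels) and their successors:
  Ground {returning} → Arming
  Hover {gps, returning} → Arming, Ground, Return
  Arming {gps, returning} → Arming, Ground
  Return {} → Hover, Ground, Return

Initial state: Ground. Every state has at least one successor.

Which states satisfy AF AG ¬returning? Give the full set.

States satisfying AG ¬returning: ∅.
States satisfying AF AG ¬returning: ∅.

none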